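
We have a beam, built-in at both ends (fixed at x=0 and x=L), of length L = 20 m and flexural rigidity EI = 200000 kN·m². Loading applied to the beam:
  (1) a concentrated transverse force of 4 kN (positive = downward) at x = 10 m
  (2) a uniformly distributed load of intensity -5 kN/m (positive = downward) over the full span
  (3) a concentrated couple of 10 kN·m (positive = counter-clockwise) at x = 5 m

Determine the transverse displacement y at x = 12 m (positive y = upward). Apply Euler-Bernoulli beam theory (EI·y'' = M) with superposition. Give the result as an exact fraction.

Load 1 — point force P=4 kN at a=10 m (b=L-a=10):
  y_1 = -Pa²(L-x)²(3bL-(3b+a)(L-x))/(6L³EI)  [x>a] = -4·10²·(20-12)²·(3·10·20-(3·10+10)·(20-12))/(6·20³·200000) = -7/9375 m
Load 2 — uniform load w=-5 kN/m over full span:
  y_2 = -wx²(L-x)²/(24EI) = -(-5)·12²·(20-12)²/(24·200000) = 6/625 m
Load 3 — applied couple M₀=10 kN·m at a=5 m (b=L-a=15):
  y_3 = (R_Ax³/6 - M_Ax²/2 - M₀(x-a)²/2)/EI  [x>a] with R_A=9/16, M_A=-15/8 = ((9/16)·12³/6 - (-15/8)·12²/2 - 10·(12-5)²/2)/200000 = 13/50000 m
Superposition: y = Σ y_i = 1367/150000 m ≈ 0.009113 m

y(12) = 1367/150000 m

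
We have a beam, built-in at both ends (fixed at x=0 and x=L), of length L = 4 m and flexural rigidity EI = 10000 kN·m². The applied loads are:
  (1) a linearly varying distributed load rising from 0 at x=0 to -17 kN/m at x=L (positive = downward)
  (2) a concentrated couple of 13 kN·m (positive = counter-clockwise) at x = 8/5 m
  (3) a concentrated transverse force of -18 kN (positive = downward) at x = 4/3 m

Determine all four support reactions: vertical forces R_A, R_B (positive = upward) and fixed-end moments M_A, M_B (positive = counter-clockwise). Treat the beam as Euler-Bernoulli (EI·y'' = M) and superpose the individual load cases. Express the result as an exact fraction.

Load 1 — triangular load w₀=-17 kN/m (0→w₀ over full span):
  R_A = 3w₀L/20 = 3·(-17)·4/20 = -51/5 kN
  M_A = w₀L²/30 = (-17)·4²/30 = -136/15 kN·m
  R_B = 7w₀L/20 = 7·(-17)·4/20 = -119/5 kN
  M_B = -w₀L²/20 = -(-17)·4²/20 = 68/5 kN·m
Load 2 — applied couple M₀=13 kN·m at a=8/5 m (b=L-a=12/5):
  R_A = 6M₀ab/L³ = 6·13·(8/5)·(12/5)/4³ = 117/25 kN
  M_A = M₀b(2a-b)/L² = 13·(12/5)·(2·(8/5)-(12/5))/4² = 39/25 kN·m
  R_B = -6M₀ab/L³ = -6·13·(8/5)·(12/5)/4³ = -117/25 kN
  M_B = M₀a(2b-a)/L² = 13·(8/5)·(2·(12/5)-(8/5))/4² = 104/25 kN·m
Load 3 — point force P=-18 kN at a=4/3 m (b=L-a=8/3):
  R_A = Pb²(3a+b)/L³ = (-18)·(8/3)²·(3·(4/3)+(8/3))/4³ = -40/3 kN
  M_A = Pab²/L² = (-18)·(4/3)·(8/3)²/4² = -32/3 kN·m
  R_B = Pa²(a+3b)/L³ = (-18)·(4/3)²·((4/3)+3·(8/3))/4³ = -14/3 kN
  M_B = -Pa²b/L² = -(-18)·(4/3)²·(8/3)/4² = 16/3 kN·m
Superposition: R_A = -1414/75 kN, M_A = -1363/75 kN·m, R_B = -2486/75 kN, M_B = 1732/75 kN·m

R_A = -1414/75 kN, M_A = -1363/75 kN·m, R_B = -2486/75 kN, M_B = 1732/75 kN·m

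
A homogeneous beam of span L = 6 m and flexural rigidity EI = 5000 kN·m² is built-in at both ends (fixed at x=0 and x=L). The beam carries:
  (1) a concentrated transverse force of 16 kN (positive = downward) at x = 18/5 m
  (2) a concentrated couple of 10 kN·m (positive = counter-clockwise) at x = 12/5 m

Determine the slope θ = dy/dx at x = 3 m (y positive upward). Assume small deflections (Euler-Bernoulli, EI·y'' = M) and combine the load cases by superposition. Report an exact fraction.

θ(3) = -69/312500 rad

Load 1 — point force P=16 kN at a=18/5 m (b=L-a=12/5):
  θ_1 = -Pb²x(2aL-(3a+b)x)/(2L³EI)  [x≤a] = -16·(12/5)²·3·(2·(18/5)·6-(3·(18/5)+(12/5))·3)/(2·6³·5000) = -36/78125 rad
Load 2 — applied couple M₀=10 kN·m at a=12/5 m (b=L-a=18/5):
  θ_2 = (R_Ax²/2 - M_Ax - M₀(x-a))/EI  [x>a] with R_A=12/5, M_A=6/5 = ((12/5)·3²/2 - (6/5)·3 - 10·(3-(12/5)))/5000 = 3/12500 rad
Superposition: θ = Σ θ_i = -69/312500 rad ≈ -0.000221 rad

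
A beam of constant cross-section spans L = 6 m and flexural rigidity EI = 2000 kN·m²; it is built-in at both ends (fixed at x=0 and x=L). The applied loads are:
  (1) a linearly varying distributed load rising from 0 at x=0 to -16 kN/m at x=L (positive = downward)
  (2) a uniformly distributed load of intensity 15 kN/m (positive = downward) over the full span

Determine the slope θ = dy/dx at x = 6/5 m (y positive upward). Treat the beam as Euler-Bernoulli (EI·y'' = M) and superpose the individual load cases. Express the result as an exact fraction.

Load 1 — triangular load w₀=-16 kN/m (0→w₀ over full span):
  θ_1 = -w₀(2x(L-x)(L-2x)(x+2L)+x²(L-x)²)/(120LEI) = -(-16)·(2·(6/5)·(6-(6/5))·(6-2·(6/5))·((6/5)+2·6)+(6/5)²·(6-(6/5))²)/(120·6·2000) = 504/78125 rad
Load 2 — uniform load w=15 kN/m over full span:
  θ_2 = -wx(L-x)(L-2x)/(12EI) = -15·(6/5)·(6-(6/5))·(6-2·(6/5))/(12·2000) = -81/6250 rad
Superposition: θ = Σ θ_i = -1017/156250 rad ≈ -0.006509 rad

θ(6/5) = -1017/156250 rad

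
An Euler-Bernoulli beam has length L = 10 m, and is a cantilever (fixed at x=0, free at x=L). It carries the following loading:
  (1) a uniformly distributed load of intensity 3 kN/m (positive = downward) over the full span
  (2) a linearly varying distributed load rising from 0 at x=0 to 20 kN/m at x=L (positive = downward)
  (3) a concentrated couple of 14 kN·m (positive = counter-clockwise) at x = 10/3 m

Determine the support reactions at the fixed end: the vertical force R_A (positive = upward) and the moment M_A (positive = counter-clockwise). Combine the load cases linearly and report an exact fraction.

R_A = 130 kN, M_A = 2408/3 kN·m

Load 1 — uniform load w=3 kN/m over full span:
  R_A = wL = 3·10 = 30 kN
  M_A = wL²/2 = 3·10²/2 = 150 kN·m
Load 2 — triangular load w₀=20 kN/m (0→w₀ over full span):
  R_A = w₀L/2 = 20·10/2 = 100 kN
  M_A = w₀L²/3 = 20·10²/3 = 2000/3 kN·m
Load 3 — applied couple M₀=14 kN·m at a=10/3 m (b=L-a=20/3):
  R_A = 0 kN
  M_A = -M₀ = -14 kN·m
Superposition: R_A = 130 kN, M_A = 2408/3 kN·m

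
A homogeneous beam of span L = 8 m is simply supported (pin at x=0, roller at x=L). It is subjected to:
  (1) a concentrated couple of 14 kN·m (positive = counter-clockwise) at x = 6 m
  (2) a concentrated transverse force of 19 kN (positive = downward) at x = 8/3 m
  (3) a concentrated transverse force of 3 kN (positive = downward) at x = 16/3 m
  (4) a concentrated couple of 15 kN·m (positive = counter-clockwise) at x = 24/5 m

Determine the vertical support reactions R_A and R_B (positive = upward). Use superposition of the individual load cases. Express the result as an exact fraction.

R_A = 415/24 kN, R_B = 113/24 kN

Load 1 — applied couple M₀=14 kN·m at a=6 m (b=L-a=2):
  R_A = M₀/L = 14/8 = 7/4 kN
  R_B = -M₀/L = -14/8 = -7/4 kN
Load 2 — point force P=19 kN at a=8/3 m (b=L-a=16/3):
  R_A = Pb/L = 19·(16/3)/8 = 38/3 kN
  R_B = Pa/L = 19·(8/3)/8 = 19/3 kN
Load 3 — point force P=3 kN at a=16/3 m (b=L-a=8/3):
  R_A = Pb/L = 3·(8/3)/8 = 1 kN
  R_B = Pa/L = 3·(16/3)/8 = 2 kN
Load 4 — applied couple M₀=15 kN·m at a=24/5 m (b=L-a=16/5):
  R_A = M₀/L = 15/8 kN
  R_B = -M₀/L = -15/8 kN
Superposition: R_A = 415/24 kN, R_B = 113/24 kN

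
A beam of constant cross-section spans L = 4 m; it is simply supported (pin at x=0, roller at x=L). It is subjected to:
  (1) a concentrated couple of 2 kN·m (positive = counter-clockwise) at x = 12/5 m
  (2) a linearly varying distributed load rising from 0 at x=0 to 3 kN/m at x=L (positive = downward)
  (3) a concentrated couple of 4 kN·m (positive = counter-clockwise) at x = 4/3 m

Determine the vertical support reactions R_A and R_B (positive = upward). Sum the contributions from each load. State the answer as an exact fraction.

Load 1 — applied couple M₀=2 kN·m at a=12/5 m (b=L-a=8/5):
  R_A = M₀/L = 2/4 = 1/2 kN
  R_B = -M₀/L = -2/4 = -1/2 kN
Load 2 — triangular load w₀=3 kN/m (0→w₀ over full span):
  R_A = w₀L/6 = 3·4/6 = 2 kN
  R_B = w₀L/3 = 3·4/3 = 4 kN
Load 3 — applied couple M₀=4 kN·m at a=4/3 m (b=L-a=8/3):
  R_A = M₀/L = 4/4 = 1 kN
  R_B = -M₀/L = -4/4 = -1 kN
Superposition: R_A = 7/2 kN, R_B = 5/2 kN

R_A = 7/2 kN, R_B = 5/2 kN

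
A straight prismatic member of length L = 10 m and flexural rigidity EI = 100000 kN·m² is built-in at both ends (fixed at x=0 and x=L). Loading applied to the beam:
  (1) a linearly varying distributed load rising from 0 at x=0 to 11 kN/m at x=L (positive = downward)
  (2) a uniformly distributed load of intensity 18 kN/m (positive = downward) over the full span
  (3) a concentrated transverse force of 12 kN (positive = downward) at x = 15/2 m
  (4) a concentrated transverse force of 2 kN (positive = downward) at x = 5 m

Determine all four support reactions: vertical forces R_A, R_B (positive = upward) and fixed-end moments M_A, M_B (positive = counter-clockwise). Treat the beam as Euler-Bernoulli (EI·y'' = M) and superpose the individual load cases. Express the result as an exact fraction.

R_A = 875/8 kN, M_A = 4675/24 kN·m, R_B = 1117/8 kN, M_B = -1795/8 kN·m

Load 1 — triangular load w₀=11 kN/m (0→w₀ over full span):
  R_A = 3w₀L/20 = 3·11·10/20 = 33/2 kN
  M_A = w₀L²/30 = 11·10²/30 = 110/3 kN·m
  R_B = 7w₀L/20 = 7·11·10/20 = 77/2 kN
  M_B = -w₀L²/20 = -11·10²/20 = -55 kN·m
Load 2 — uniform load w=18 kN/m over full span:
  R_A = wL/2 = 18·10/2 = 90 kN
  M_A = wL²/12 = 18·10²/12 = 150 kN·m
  R_B = wL/2 = 18·10/2 = 90 kN
  M_B = -wL²/12 = -18·10²/12 = -150 kN·m
Load 3 — point force P=12 kN at a=15/2 m (b=L-a=5/2):
  R_A = Pb²(3a+b)/L³ = 12·(5/2)²·(3·(15/2)+(5/2))/10³ = 15/8 kN
  M_A = Pab²/L² = 12·(15/2)·(5/2)²/10² = 45/8 kN·m
  R_B = Pa²(a+3b)/L³ = 12·(15/2)²·((15/2)+3·(5/2))/10³ = 81/8 kN
  M_B = -Pa²b/L² = -12·(15/2)²·(5/2)/10² = -135/8 kN·m
Load 4 — point force P=2 kN at a=5 m (b=L-a=5):
  R_A = Pb²(3a+b)/L³ = 2·5²·(3·5+5)/10³ = 1 kN
  M_A = Pab²/L² = 2·5·5²/10² = 5/2 kN·m
  R_B = Pa²(a+3b)/L³ = 2·5²·(5+3·5)/10³ = 1 kN
  M_B = -Pa²b/L² = -2·5²·5/10² = -5/2 kN·m
Superposition: R_A = 875/8 kN, M_A = 4675/24 kN·m, R_B = 1117/8 kN, M_B = -1795/8 kN·m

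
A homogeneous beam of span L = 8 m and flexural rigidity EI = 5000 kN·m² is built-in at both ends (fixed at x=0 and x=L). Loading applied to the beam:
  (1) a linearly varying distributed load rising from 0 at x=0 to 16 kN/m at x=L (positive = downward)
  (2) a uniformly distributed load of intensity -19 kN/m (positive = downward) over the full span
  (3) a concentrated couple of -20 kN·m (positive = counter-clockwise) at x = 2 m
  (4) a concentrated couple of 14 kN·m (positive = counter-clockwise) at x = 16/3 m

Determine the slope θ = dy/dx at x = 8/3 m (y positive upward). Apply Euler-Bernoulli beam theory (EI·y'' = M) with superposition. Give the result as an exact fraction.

θ(8/3) = 6763/1518750 rad

Load 1 — triangular load w₀=16 kN/m (0→w₀ over full span):
  θ_1 = -w₀(2x(L-x)(L-2x)(x+2L)+x²(L-x)²)/(120LEI) = -16·(2·(8/3)·(8-(8/3))·(8-2·(8/3))·((8/3)+2·8)+(8/3)²·(8-(8/3))²)/(120·8·5000) = -4096/759375 rad
Load 2 — uniform load w=-19 kN/m over full span:
  θ_2 = -wx(L-x)(L-2x)/(12EI) = -(-19)·(8/3)·(8-(8/3))·(8-2·(8/3))/(12·5000) = 608/50625 rad
Load 3 — applied couple M₀=-20 kN·m at a=2 m (b=L-a=6):
  θ_3 = (R_Ax²/2 - M_Ax - M₀(x-a))/EI  [x>a] with R_A=-45/16, M_A=15/4 = ((-45/16)·(8/3)²/2 - (15/4)·(8/3) - (-20)·((8/3)-2))/5000 = -1/750 rad
Load 4 — applied couple M₀=14 kN·m at a=16/3 m (b=L-a=8/3):
  θ_4 = (R_Ax²/2 - M_Ax)/EI  [x≤a] with R_A=7/3, M_A=14/3 = ((7/3)·(8/3)²/2 - (14/3)·(8/3))/5000 = -14/16875 rad
Superposition: θ = Σ θ_i = 6763/1518750 rad ≈ 0.004453 rad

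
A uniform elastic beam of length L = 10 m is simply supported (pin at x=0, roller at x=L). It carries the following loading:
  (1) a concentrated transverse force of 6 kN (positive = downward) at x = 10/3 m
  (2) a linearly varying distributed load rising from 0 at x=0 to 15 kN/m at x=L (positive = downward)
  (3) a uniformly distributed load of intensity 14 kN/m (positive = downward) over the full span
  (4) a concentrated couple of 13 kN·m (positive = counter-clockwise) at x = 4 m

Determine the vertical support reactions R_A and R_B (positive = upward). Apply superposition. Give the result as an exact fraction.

Load 1 — point force P=6 kN at a=10/3 m (b=L-a=20/3):
  R_A = Pb/L = 6·(20/3)/10 = 4 kN
  R_B = Pa/L = 6·(10/3)/10 = 2 kN
Load 2 — triangular load w₀=15 kN/m (0→w₀ over full span):
  R_A = w₀L/6 = 15·10/6 = 25 kN
  R_B = w₀L/3 = 15·10/3 = 50 kN
Load 3 — uniform load w=14 kN/m over full span:
  R_A = wL/2 = 14·10/2 = 70 kN
  R_B = wL/2 = 14·10/2 = 70 kN
Load 4 — applied couple M₀=13 kN·m at a=4 m (b=L-a=6):
  R_A = M₀/L = 13/10 kN
  R_B = -M₀/L = -13/10 kN
Superposition: R_A = 1003/10 kN, R_B = 1207/10 kN

R_A = 1003/10 kN, R_B = 1207/10 kN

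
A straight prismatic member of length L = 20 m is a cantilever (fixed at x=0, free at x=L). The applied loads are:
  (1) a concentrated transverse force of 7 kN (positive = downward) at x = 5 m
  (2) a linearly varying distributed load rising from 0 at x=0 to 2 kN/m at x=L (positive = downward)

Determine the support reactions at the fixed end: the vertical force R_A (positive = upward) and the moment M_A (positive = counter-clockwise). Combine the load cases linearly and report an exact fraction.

Load 1 — point force P=7 kN at a=5 m (b=L-a=15):
  R_A = P = 7 kN
  M_A = Pa = 7·5 = 35 kN·m
Load 2 — triangular load w₀=2 kN/m (0→w₀ over full span):
  R_A = w₀L/2 = 2·20/2 = 20 kN
  M_A = w₀L²/3 = 2·20²/3 = 800/3 kN·m
Superposition: R_A = 27 kN, M_A = 905/3 kN·m

R_A = 27 kN, M_A = 905/3 kN·m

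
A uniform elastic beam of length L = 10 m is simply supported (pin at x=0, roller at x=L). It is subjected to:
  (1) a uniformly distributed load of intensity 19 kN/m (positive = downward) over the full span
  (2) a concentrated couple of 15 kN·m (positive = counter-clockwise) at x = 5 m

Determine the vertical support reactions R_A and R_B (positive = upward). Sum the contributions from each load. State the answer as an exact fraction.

Load 1 — uniform load w=19 kN/m over full span:
  R_A = wL/2 = 19·10/2 = 95 kN
  R_B = wL/2 = 19·10/2 = 95 kN
Load 2 — applied couple M₀=15 kN·m at a=5 m (b=L-a=5):
  R_A = M₀/L = 15/10 = 3/2 kN
  R_B = -M₀/L = -15/10 = -3/2 kN
Superposition: R_A = 193/2 kN, R_B = 187/2 kN

R_A = 193/2 kN, R_B = 187/2 kN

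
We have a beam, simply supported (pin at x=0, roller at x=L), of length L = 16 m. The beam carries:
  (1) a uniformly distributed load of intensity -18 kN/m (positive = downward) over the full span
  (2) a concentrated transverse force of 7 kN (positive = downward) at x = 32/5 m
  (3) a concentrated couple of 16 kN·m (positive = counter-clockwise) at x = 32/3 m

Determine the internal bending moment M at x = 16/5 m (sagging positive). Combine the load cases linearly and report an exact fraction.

M(16/5) = -352 kN·m

Load 1 — uniform load w=-18 kN/m over full span:
  M_1 = wx(L-x)/2 = (-18)·(16/5)·(16-(16/5))/2 = -9216/25 kN·m
Load 2 — point force P=7 kN at a=32/5 m (b=L-a=48/5):
  M_2 = Pbx/L  [x≤a] = 7·(48/5)·(16/5)/16 = 336/25 kN·m
Load 3 — applied couple M₀=16 kN·m at a=32/3 m (b=L-a=16/3):
  M_3 = M₀x/L  [x≤a] = 16·(16/5)/16 = 16/5 kN·m
Superposition: M = Σ M_i = -352 kN·m ≈ -352.000000 kN·m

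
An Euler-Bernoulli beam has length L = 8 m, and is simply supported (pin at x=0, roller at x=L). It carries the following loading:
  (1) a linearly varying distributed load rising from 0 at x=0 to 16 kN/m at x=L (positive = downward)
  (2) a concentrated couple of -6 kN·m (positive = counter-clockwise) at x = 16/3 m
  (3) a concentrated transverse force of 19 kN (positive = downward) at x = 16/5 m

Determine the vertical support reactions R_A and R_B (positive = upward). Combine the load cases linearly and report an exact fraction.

R_A = 1919/60 kN, R_B = 3061/60 kN

Load 1 — triangular load w₀=16 kN/m (0→w₀ over full span):
  R_A = w₀L/6 = 16·8/6 = 64/3 kN
  R_B = w₀L/3 = 16·8/3 = 128/3 kN
Load 2 — applied couple M₀=-6 kN·m at a=16/3 m (b=L-a=8/3):
  R_A = M₀/L = (-6)/8 = -3/4 kN
  R_B = -M₀/L = -(-6)/8 = 3/4 kN
Load 3 — point force P=19 kN at a=16/5 m (b=L-a=24/5):
  R_A = Pb/L = 19·(24/5)/8 = 57/5 kN
  R_B = Pa/L = 19·(16/5)/8 = 38/5 kN
Superposition: R_A = 1919/60 kN, R_B = 3061/60 kN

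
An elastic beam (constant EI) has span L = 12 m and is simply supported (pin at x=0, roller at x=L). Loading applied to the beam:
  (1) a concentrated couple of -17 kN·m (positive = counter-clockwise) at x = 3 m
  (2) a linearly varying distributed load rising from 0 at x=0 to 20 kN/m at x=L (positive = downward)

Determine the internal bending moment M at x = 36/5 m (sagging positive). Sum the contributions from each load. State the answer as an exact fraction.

Load 1 — applied couple M₀=-17 kN·m at a=3 m (b=L-a=9):
  M_1 = M₀x/L - M₀  [x>a] = (-17)·(36/5)/12 - (-17) = 34/5 kN·m
Load 2 — triangular load w₀=20 kN/m (0→w₀ over full span):
  M_2 = w₀Lx/6 - w₀x³/(6L) = 20·12·(36/5)/6 - 20·(36/5)³/(6·12) = 4608/25 kN·m
Superposition: M = Σ M_i = 4778/25 kN·m ≈ 191.120000 kN·m

M(36/5) = 4778/25 kN·m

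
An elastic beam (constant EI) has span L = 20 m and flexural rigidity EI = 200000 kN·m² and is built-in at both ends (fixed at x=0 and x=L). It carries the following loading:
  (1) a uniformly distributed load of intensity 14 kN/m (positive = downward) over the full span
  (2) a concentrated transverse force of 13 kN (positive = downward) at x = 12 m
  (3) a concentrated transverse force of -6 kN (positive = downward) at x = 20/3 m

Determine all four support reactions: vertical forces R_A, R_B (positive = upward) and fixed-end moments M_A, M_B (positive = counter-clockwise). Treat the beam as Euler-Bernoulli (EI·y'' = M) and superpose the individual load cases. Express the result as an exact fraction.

R_A = 157648/1125 kN, M_A = 106616/225 kN·m, R_B = 165227/1125 kN, M_B = -111424/225 kN·m

Load 1 — uniform load w=14 kN/m over full span:
  R_A = wL/2 = 14·20/2 = 140 kN
  M_A = wL²/12 = 14·20²/12 = 1400/3 kN·m
  R_B = wL/2 = 14·20/2 = 140 kN
  M_B = -wL²/12 = -14·20²/12 = -1400/3 kN·m
Load 2 — point force P=13 kN at a=12 m (b=L-a=8):
  R_A = Pb²(3a+b)/L³ = 13·8²·(3·12+8)/20³ = 572/125 kN
  M_A = Pab²/L² = 13·12·8²/20² = 624/25 kN·m
  R_B = Pa²(a+3b)/L³ = 13·12²·(12+3·8)/20³ = 1053/125 kN
  M_B = -Pa²b/L² = -13·12²·8/20² = -936/25 kN·m
Load 3 — point force P=-6 kN at a=20/3 m (b=L-a=40/3):
  R_A = Pb²(3a+b)/L³ = (-6)·(40/3)²·(3·(20/3)+(40/3))/20³ = -40/9 kN
  M_A = Pab²/L² = (-6)·(20/3)·(40/3)²/20² = -160/9 kN·m
  R_B = Pa²(a+3b)/L³ = (-6)·(20/3)²·((20/3)+3·(40/3))/20³ = -14/9 kN
  M_B = -Pa²b/L² = -(-6)·(20/3)²·(40/3)/20² = 80/9 kN·m
Superposition: R_A = 157648/1125 kN, M_A = 106616/225 kN·m, R_B = 165227/1125 kN, M_B = -111424/225 kN·m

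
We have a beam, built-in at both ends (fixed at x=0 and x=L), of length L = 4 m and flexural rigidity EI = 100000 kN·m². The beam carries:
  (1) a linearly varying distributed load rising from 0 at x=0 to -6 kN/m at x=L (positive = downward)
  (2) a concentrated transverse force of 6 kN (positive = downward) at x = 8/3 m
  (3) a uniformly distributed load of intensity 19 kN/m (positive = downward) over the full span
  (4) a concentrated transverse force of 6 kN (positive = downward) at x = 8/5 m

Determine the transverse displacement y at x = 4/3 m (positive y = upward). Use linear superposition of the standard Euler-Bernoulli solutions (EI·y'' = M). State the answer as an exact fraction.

Load 1 — triangular load w₀=-6 kN/m (0→w₀ over full span):
  y_1 = -w₀x²(L-x)²(x+2L)/(120LEI) = -(-6)·(4/3)²·(4-(4/3))²·((4/3)+2·4)/(120·4·100000) = 56/3796875 m
Load 2 — point force P=6 kN at a=8/3 m (b=L-a=4/3):
  y_2 = -Pb²x²(3aL-(3a+b)x)/(6L³EI)  [x≤a] = -6·(4/3)²·(4/3)²·(3·(8/3)·4-(3·(8/3)+(4/3))·(4/3))/(6·4³·100000) = -22/2278125 m
Load 3 — uniform load w=19 kN/m over full span:
  y_3 = -wx²(L-x)²/(24EI) = -19·(4/3)²·(4-(4/3))²/(24·100000) = -76/759375 m
Load 4 — point force P=6 kN at a=8/5 m (b=L-a=12/5):
  y_4 = -Pb²x²(3aL-(3a+b)x)/(6L³EI)  [x≤a] = -6·(12/5)²·(4/3)²·(3·(8/5)·4-(3·(8/5)+(12/5))·(4/3))/(6·4³·100000) = -6/390625 m
Superposition: y = Σ y_i = -31424/284765625 m ≈ -0.000110 m

y(4/3) = -31424/284765625 m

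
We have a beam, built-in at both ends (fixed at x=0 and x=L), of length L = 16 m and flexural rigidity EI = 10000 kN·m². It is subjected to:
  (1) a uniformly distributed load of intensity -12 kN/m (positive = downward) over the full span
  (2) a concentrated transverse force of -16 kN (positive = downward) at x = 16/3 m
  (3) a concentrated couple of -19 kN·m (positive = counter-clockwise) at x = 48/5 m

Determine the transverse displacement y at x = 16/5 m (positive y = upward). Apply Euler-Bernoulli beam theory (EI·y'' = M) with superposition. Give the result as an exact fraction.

y(16/5) = 15663776/158203125 m

Load 1 — uniform load w=-12 kN/m over full span:
  y_1 = -wx²(L-x)²/(24EI) = -(-12)·(16/5)²·(16-(16/5))²/(24·10000) = 32768/390625 m
Load 2 — point force P=-16 kN at a=16/3 m (b=L-a=32/3):
  y_2 = -Pb²x²(3aL-(3a+b)x)/(6L³EI)  [x≤a] = -(-16)·(32/3)²·(16/5)²·(3·(16/3)·16-(3·(16/3)+(32/3))·(16/5))/(6·16³·10000) = 16384/1265625 m
Load 3 — applied couple M₀=-19 kN·m at a=48/5 m (b=L-a=32/5):
  y_3 = (R_Ax³/6 - M_Ax²/2)/EI  [x≤a] with R_A=-171/100, M_A=-152/25 = ((-171/100)·(16/5)³/6 - (-152/25)·(16/5)²/2)/10000 = 4256/1953125 m
Superposition: y = Σ y_i = 15663776/158203125 m ≈ 0.099011 m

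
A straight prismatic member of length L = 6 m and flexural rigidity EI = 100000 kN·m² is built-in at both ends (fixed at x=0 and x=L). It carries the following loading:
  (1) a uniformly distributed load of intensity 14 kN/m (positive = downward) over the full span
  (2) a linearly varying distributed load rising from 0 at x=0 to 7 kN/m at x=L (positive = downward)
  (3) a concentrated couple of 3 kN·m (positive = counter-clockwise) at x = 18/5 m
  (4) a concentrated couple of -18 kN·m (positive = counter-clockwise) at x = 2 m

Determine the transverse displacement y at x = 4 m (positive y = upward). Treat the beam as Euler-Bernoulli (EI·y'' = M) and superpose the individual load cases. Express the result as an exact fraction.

y(4) = -6097/11250000 m

Load 1 — uniform load w=14 kN/m over full span:
  y_1 = -wx²(L-x)²/(24EI) = -14·4²·(6-4)²/(24·100000) = -7/18750 m
Load 2 — triangular load w₀=7 kN/m (0→w₀ over full span):
  y_2 = -w₀x²(L-x)²(x+2L)/(120LEI) = -7·4²·(6-4)²·(4+2·6)/(120·6·100000) = -14/140625 m
Load 3 — applied couple M₀=3 kN·m at a=18/5 m (b=L-a=12/5):
  y_3 = (R_Ax³/6 - M_Ax²/2 - M₀(x-a)²/2)/EI  [x>a] with R_A=18/25, M_A=24/25 = ((18/25)·4³/6 - (24/25)·4²/2 - 3·(4-(18/5))²/2)/100000 = -3/1250000 m
Load 4 — applied couple M₀=-18 kN·m at a=2 m (b=L-a=4):
  y_4 = (R_Ax³/6 - M_Ax²/2 - M₀(x-a)²/2)/EI  [x>a] with R_A=-4, M_A=0 = ((-4)·4³/6 - 0·4²/2 - (-18)·(4-2)²/2)/100000 = -1/15000 m
Superposition: y = Σ y_i = -6097/11250000 m ≈ -0.000542 m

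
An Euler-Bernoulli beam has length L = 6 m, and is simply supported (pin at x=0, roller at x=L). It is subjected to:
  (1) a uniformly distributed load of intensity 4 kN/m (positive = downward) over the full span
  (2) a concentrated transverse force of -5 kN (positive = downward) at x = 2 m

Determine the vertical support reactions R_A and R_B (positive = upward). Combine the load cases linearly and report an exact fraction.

R_A = 26/3 kN, R_B = 31/3 kN

Load 1 — uniform load w=4 kN/m over full span:
  R_A = wL/2 = 4·6/2 = 12 kN
  R_B = wL/2 = 4·6/2 = 12 kN
Load 2 — point force P=-5 kN at a=2 m (b=L-a=4):
  R_A = Pb/L = (-5)·4/6 = -10/3 kN
  R_B = Pa/L = (-5)·2/6 = -5/3 kN
Superposition: R_A = 26/3 kN, R_B = 31/3 kN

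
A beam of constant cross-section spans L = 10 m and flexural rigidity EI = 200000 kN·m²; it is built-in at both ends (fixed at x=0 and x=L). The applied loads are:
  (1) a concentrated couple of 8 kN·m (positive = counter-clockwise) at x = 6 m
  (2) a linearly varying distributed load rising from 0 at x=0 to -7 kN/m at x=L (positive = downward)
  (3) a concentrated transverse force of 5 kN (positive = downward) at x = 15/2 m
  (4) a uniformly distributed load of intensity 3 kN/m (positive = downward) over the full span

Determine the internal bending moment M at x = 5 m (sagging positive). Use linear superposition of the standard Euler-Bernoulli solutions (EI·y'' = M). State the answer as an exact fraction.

M(5) = 643/240 kN·m

Load 1 — applied couple M₀=8 kN·m at a=6 m (b=L-a=4):
  M_1 = R_Ax - M_A  [x≤a] with R_A=144/125, M_A=64/25 = (144/125)·5 - (64/25) = 16/5 kN·m
Load 2 — triangular load w₀=-7 kN/m (0→w₀ over full span):
  M_2 = 3w₀Lx/20 - w₀L²/30 - w₀x³/(6L) = 3·(-7)·10·5/20 - (-7)·10²/30 - (-7)·5³/(6·10) = -175/12 kN·m
Load 3 — point force P=5 kN at a=15/2 m (b=L-a=5/2):
  M_3 = Pb²(3a+b)x/L³ - Pab²/L²  [x≤a] = 5·(5/2)²·(3·(15/2)+(5/2))·5/10³ - 5·(15/2)·(5/2)²/10² = 25/16 kN·m
Load 4 — uniform load w=3 kN/m over full span:
  M_4 = wLx/2 - wL²/12 - wx²/2 = 3·10·5/2 - 3·10²/12 - 3·5²/2 = 25/2 kN·m
Superposition: M = Σ M_i = 643/240 kN·m ≈ 2.679167 kN·m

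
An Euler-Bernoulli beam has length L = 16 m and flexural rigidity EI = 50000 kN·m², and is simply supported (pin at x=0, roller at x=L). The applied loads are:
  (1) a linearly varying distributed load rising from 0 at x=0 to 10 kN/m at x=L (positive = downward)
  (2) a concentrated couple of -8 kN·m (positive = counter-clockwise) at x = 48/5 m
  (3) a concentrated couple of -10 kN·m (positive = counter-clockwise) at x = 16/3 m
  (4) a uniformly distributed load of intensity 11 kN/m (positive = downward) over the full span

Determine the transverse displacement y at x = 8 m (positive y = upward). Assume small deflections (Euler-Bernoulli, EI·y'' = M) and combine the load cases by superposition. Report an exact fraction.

Load 1 — triangular load w₀=10 kN/m (0→w₀ over full span):
  y_1 = -w₀x(7L⁴-10L²x²+3x⁴)/(360LEI) = -10·8·(7·16⁴-10·16²·8²+3·8⁴)/(360·16·50000) = -32/375 m
Load 2 — applied couple M₀=-8 kN·m at a=48/5 m (b=L-a=32/5):
  y_2 = (M₀x³/(6L)+C₁x)/EI  [x≤a] with C₁=M₀(3b²-L²)/(6L)=832/75 = ((-8)·8³/(6·16)+(832/75)·8)/50000 = 72/78125 m
Load 3 — applied couple M₀=-10 kN·m at a=16/3 m (b=L-a=32/3):
  y_3 = (M₀x³/(6L)-M₀(x-a)²/2+C₁x)/EI  [x>a] with C₁=M₀(3b²-L²)/(6L)=-80/9 = ((-10)·8³/(6·16)-(-10)·(8-(16/3))²/2+(-80/9)·8)/50000 = -2/1125 m
Load 4 — uniform load w=11 kN/m over full span:
  y_4 = -wx(L³-2Lx²+x³)/(24EI) = -11·8·(16³-2·16·8²+8³)/(24·50000) = -352/1875 m
Superposition: y = Σ y_i = -192602/703125 m ≈ -0.273923 m

y(8) = -192602/703125 m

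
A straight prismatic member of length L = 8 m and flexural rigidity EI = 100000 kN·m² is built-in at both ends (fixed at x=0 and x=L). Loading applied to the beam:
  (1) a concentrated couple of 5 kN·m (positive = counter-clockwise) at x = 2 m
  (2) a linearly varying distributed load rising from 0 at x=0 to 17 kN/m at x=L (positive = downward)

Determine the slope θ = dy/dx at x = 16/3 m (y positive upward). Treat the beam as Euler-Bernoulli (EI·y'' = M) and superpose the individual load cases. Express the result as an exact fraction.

Load 1 — applied couple M₀=5 kN·m at a=2 m (b=L-a=6):
  θ_1 = (R_Ax²/2 - M_Ax - M₀(x-a))/EI  [x>a] with R_A=45/64, M_A=-15/16 = ((45/64)·(16/3)²/2 - (-15/16)·(16/3) - 5·((16/3)-2))/100000 = -1/60000 rad
Load 2 — triangular load w₀=17 kN/m (0→w₀ over full span):
  θ_2 = -w₀(2x(L-x)(L-2x)(x+2L)+x²(L-x)²)/(120LEI) = -17·(2·(16/3)·(8-(16/3))·(8-2·(16/3))·((16/3)+2·8)+(16/3)²·(8-(16/3))²)/(120·8·100000) = 952/3796875 rad
Superposition: θ = Σ θ_i = 28439/121500000 rad ≈ 0.000234 rad

θ(16/3) = 28439/121500000 rad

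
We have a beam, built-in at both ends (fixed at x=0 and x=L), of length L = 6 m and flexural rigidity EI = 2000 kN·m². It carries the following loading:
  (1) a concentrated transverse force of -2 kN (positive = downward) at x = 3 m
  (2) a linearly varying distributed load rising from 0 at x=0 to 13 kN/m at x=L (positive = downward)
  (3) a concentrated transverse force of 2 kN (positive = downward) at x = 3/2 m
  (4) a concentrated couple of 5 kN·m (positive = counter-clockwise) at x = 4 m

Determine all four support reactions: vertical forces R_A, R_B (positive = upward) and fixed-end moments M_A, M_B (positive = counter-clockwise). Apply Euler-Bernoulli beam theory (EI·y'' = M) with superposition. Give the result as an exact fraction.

Load 1 — point force P=-2 kN at a=3 m (b=L-a=3):
  R_A = Pb²(3a+b)/L³ = (-2)·3²·(3·3+3)/6³ = -1 kN
  M_A = Pab²/L² = (-2)·3·3²/6² = -3/2 kN·m
  R_B = Pa²(a+3b)/L³ = (-2)·3²·(3+3·3)/6³ = -1 kN
  M_B = -Pa²b/L² = -(-2)·3²·3/6² = 3/2 kN·m
Load 2 — triangular load w₀=13 kN/m (0→w₀ over full span):
  R_A = 3w₀L/20 = 3·13·6/20 = 117/10 kN
  M_A = w₀L²/30 = 13·6²/30 = 78/5 kN·m
  R_B = 7w₀L/20 = 7·13·6/20 = 273/10 kN
  M_B = -w₀L²/20 = -13·6²/20 = -117/5 kN·m
Load 3 — point force P=2 kN at a=3/2 m (b=L-a=9/2):
  R_A = Pb²(3a+b)/L³ = 2·(9/2)²·(3·(3/2)+(9/2))/6³ = 27/16 kN
  M_A = Pab²/L² = 2·(3/2)·(9/2)²/6² = 27/16 kN·m
  R_B = Pa²(a+3b)/L³ = 2·(3/2)²·((3/2)+3·(9/2))/6³ = 5/16 kN
  M_B = -Pa²b/L² = -2·(3/2)²·(9/2)/6² = -9/16 kN·m
Load 4 — applied couple M₀=5 kN·m at a=4 m (b=L-a=2):
  R_A = 6M₀ab/L³ = 6·5·4·2/6³ = 10/9 kN
  M_A = M₀b(2a-b)/L² = 5·2·(2·4-2)/6² = 5/3 kN·m
  R_B = -6M₀ab/L³ = -6·5·4·2/6³ = -10/9 kN
  M_B = M₀a(2b-a)/L² = 5·4·(2·2-4)/6² = 0 kN·m
Superposition: R_A = 9719/720 kN, M_A = 4189/240 kN·m, R_B = 18361/720 kN, M_B = -1797/80 kN·m

R_A = 9719/720 kN, M_A = 4189/240 kN·m, R_B = 18361/720 kN, M_B = -1797/80 kN·m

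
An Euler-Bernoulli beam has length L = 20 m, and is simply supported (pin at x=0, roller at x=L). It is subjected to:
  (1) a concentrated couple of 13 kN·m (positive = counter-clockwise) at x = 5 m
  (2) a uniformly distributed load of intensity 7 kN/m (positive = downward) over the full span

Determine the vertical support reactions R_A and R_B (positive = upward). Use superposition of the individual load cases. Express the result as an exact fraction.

Load 1 — applied couple M₀=13 kN·m at a=5 m (b=L-a=15):
  R_A = M₀/L = 13/20 kN
  R_B = -M₀/L = -13/20 kN
Load 2 — uniform load w=7 kN/m over full span:
  R_A = wL/2 = 7·20/2 = 70 kN
  R_B = wL/2 = 7·20/2 = 70 kN
Superposition: R_A = 1413/20 kN, R_B = 1387/20 kN

R_A = 1413/20 kN, R_B = 1387/20 kN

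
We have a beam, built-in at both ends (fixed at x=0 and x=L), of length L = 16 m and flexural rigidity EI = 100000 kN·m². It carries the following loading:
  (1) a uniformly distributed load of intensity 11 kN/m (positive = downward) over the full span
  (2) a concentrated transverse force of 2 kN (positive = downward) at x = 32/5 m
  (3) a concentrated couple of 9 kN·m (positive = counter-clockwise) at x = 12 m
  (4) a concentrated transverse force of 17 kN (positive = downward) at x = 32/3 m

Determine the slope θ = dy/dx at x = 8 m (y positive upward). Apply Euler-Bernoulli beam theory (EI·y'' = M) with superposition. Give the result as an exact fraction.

Load 1 — uniform load w=11 kN/m over full span:
  θ_1 = -wx(L-x)(L-2x)/(12EI) = -11·8·(16-8)·(16-2·8)/(12·100000) = 0 rad
Load 2 — point force P=2 kN at a=32/5 m (b=L-a=48/5):
  θ_2 = Pa²(L-x)(2bL-(3b+a)(L-x))/(2L³EI)  [x>a] = 2·(32/5)²·(16-8)·(2·(48/5)·16-(3·(48/5)+(32/5))·(16-8))/(2·16³·100000) = 8/390625 rad
Load 3 — applied couple M₀=9 kN·m at a=12 m (b=L-a=4):
  θ_3 = (R_Ax²/2 - M_Ax)/EI  [x≤a] with R_A=81/128, M_A=45/16 = ((81/128)·8²/2 - (45/16)·8)/100000 = -9/400000 rad
Load 4 — point force P=17 kN at a=32/3 m (b=L-a=16/3):
  θ_4 = -Pb²x(2aL-(3a+b)x)/(2L³EI)  [x≤a] = -17·(16/3)²·8·(2·(32/3)·16-(3·(32/3)+(16/3))·8)/(2·16³·100000) = -17/84375 rad
Superposition: θ = Σ θ_i = -274727/1350000000 rad ≈ -0.000204 rad

θ(8) = -274727/1350000000 rad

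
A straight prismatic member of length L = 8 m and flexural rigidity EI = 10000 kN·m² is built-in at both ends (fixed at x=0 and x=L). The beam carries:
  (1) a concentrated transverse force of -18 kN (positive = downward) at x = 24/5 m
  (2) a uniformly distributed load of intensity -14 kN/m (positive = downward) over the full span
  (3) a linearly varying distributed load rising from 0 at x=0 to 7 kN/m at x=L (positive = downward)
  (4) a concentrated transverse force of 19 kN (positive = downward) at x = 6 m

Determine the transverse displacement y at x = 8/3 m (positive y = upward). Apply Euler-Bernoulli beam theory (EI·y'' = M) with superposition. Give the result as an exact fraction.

Load 1 — point force P=-18 kN at a=24/5 m (b=L-a=16/5):
  y_1 = -Pb²x²(3aL-(3a+b)x)/(6L³EI)  [x≤a] = -(-18)·(16/5)²·(8/3)²·(3·(24/5)·8-(3·(24/5)+(16/5))·(8/3))/(6·8³·10000) = 2048/703125 m
Load 2 — uniform load w=-14 kN/m over full span:
  y_2 = -wx²(L-x)²/(24EI) = -(-14)·(8/3)²·(8-(8/3))²/(24·10000) = 1792/151875 m
Load 3 — triangular load w₀=7 kN/m (0→w₀ over full span):
  y_3 = -w₀x²(L-x)²(x+2L)/(120LEI) = -7·(8/3)²·(8-(8/3))²·((8/3)+2·8)/(120·8·10000) = -6272/2278125 m
Load 4 — point force P=19 kN at a=6 m (b=L-a=2):
  y_4 = -Pb²x²(3aL-(3a+b)x)/(6L³EI)  [x≤a] = -19·2²·(8/3)²·(3·6·8-(3·6+2)·(8/3))/(6·8³·10000) = -323/202500 m
Superposition: y = Σ y_i = 2360977/227812500 m ≈ 0.010364 m

y(8/3) = 2360977/227812500 m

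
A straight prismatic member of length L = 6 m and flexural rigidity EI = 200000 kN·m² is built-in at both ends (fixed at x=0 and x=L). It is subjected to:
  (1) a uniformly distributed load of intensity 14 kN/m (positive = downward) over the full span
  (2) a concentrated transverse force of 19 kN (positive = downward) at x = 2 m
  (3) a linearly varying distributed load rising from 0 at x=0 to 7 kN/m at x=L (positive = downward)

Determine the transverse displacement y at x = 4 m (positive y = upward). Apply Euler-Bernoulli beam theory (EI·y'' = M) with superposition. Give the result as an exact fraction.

y(4) = -5833/20250000 m

Load 1 — uniform load w=14 kN/m over full span:
  y_1 = -wx²(L-x)²/(24EI) = -14·4²·(6-4)²/(24·200000) = -7/37500 m
Load 2 — point force P=19 kN at a=2 m (b=L-a=4):
  y_2 = -Pa²(L-x)²(3bL-(3b+a)(L-x))/(6L³EI)  [x>a] = -19·2²·(6-4)²·(3·4·6-(3·4+2)·(6-4))/(6·6³·200000) = -209/4050000 m
Load 3 — triangular load w₀=7 kN/m (0→w₀ over full span):
  y_3 = -w₀x²(L-x)²(x+2L)/(120LEI) = -7·4²·(6-4)²·(4+2·6)/(120·6·200000) = -7/140625 m
Superposition: y = Σ y_i = -5833/20250000 m ≈ -0.000288 m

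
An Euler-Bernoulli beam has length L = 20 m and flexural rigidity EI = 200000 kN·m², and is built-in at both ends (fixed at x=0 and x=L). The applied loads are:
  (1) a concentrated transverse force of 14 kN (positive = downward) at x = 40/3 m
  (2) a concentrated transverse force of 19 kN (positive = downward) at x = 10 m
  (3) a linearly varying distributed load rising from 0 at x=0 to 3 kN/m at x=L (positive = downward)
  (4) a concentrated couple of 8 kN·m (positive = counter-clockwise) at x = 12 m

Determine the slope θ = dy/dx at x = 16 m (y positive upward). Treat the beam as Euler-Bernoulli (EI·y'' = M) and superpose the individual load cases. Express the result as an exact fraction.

θ(16) = 506471/337500000 rad

Load 1 — point force P=14 kN at a=40/3 m (b=L-a=20/3):
  θ_1 = Pa²(L-x)(2bL-(3b+a)(L-x))/(2L³EI)  [x>a] = 14·(40/3)²·(20-16)·(2·(20/3)·20-(3·(20/3)+(40/3))·(20-16))/(2·20³·200000) = 7/16875 rad
Load 2 — point force P=19 kN at a=10 m (b=L-a=10):
  θ_2 = Pa²(L-x)(2bL-(3b+a)(L-x))/(2L³EI)  [x>a] = 19·10²·(20-16)·(2·10·20-(3·10+10)·(20-16))/(2·20³·200000) = 57/100000 rad
Load 3 — triangular load w₀=3 kN/m (0→w₀ over full span):
  θ_3 = -w₀(2x(L-x)(L-2x)(x+2L)+x²(L-x)²)/(120LEI) = -3·(2·16·(20-16)·(20-2·16)·(16+2·20)+16²·(20-16)²)/(120·20·200000) = 8/15625 rad
Load 4 — applied couple M₀=8 kN·m at a=12 m (b=L-a=8):
  θ_4 = (R_Ax²/2 - M_Ax - M₀(x-a))/EI  [x>a] with R_A=72/125, M_A=64/25 = ((72/125)·16²/2 - (64/25)·16 - 8·(16-12))/200000 = 3/781250 rad
Superposition: θ = Σ θ_i = 506471/337500000 rad ≈ 0.001501 rad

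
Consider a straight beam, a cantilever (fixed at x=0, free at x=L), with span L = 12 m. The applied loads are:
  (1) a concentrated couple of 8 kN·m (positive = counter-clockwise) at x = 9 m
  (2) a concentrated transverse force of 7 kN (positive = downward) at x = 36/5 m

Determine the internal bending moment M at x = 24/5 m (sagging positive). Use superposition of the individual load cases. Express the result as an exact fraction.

Load 1 — applied couple M₀=8 kN·m at a=9 m (b=L-a=3):
  M_1 = M₀  [x≤a] = 8 = 8 kN·m
Load 2 — point force P=7 kN at a=36/5 m (b=L-a=24/5):
  M_2 = -P(a-x)  [x≤a] = -7·((36/5)-(24/5)) = -84/5 kN·m
Superposition: M = Σ M_i = -44/5 kN·m ≈ -8.800000 kN·m

M(24/5) = -44/5 kN·m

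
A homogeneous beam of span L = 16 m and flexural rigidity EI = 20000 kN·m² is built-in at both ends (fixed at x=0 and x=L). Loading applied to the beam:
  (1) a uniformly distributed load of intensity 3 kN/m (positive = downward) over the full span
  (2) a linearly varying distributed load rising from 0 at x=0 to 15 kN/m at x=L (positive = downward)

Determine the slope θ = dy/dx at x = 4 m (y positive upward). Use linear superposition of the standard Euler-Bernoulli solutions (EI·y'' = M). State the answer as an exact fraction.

Load 1 — uniform load w=3 kN/m over full span:
  θ_1 = -wx(L-x)(L-2x)/(12EI) = -3·4·(16-4)·(16-2·4)/(12·20000) = -3/625 rad
Load 2 — triangular load w₀=15 kN/m (0→w₀ over full span):
  θ_2 = -w₀(2x(L-x)(L-2x)(x+2L)+x²(L-x)²)/(120LEI) = -15·(2·4·(16-4)·(16-2·4)·(4+2·16)+4²·(16-4)²)/(120·16·20000) = -117/10000 rad
Superposition: θ = Σ θ_i = -33/2000 rad ≈ -0.016500 rad

θ(4) = -33/2000 rad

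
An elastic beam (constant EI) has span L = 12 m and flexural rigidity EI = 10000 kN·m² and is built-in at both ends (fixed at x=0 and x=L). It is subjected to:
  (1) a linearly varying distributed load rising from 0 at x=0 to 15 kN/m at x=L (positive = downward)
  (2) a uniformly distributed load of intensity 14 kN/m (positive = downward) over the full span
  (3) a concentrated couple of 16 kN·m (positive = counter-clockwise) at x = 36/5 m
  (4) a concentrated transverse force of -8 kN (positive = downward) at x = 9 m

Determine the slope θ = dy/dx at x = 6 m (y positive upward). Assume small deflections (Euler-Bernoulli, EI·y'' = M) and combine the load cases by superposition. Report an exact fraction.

θ(6) = -129/250000 rad

Load 1 — triangular load w₀=15 kN/m (0→w₀ over full span):
  θ_1 = -w₀(2x(L-x)(L-2x)(x+2L)+x²(L-x)²)/(120LEI) = -15·(2·6·(12-6)·(12-2·6)·(6+2·12)+6²·(12-6)²)/(120·12·10000) = -27/20000 rad
Load 2 — uniform load w=14 kN/m over full span:
  θ_2 = -wx(L-x)(L-2x)/(12EI) = -14·6·(12-6)·(12-2·6)/(12·10000) = 0 rad
Load 3 — applied couple M₀=16 kN·m at a=36/5 m (b=L-a=24/5):
  θ_3 = (R_Ax²/2 - M_Ax)/EI  [x≤a] with R_A=48/25, M_A=128/25 = ((48/25)·6²/2 - (128/25)·6)/10000 = 6/15625 rad
Load 4 — point force P=-8 kN at a=9 m (b=L-a=3):
  θ_4 = -Pb²x(2aL-(3a+b)x)/(2L³EI)  [x≤a] = -(-8)·3²·6·(2·9·12-(3·9+3)·6)/(2·12³·10000) = 9/20000 rad
Superposition: θ = Σ θ_i = -129/250000 rad ≈ -0.000516 rad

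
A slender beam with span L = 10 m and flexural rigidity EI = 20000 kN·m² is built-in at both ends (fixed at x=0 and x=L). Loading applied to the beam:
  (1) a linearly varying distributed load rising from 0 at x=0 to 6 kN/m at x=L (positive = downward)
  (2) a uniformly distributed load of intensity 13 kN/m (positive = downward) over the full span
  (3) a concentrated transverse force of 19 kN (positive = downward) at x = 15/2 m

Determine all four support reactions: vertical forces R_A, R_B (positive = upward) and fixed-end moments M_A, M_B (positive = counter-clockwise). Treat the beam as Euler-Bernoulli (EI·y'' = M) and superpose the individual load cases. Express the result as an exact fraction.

Load 1 — triangular load w₀=6 kN/m (0→w₀ over full span):
  R_A = 3w₀L/20 = 3·6·10/20 = 9 kN
  M_A = w₀L²/30 = 6·10²/30 = 20 kN·m
  R_B = 7w₀L/20 = 7·6·10/20 = 21 kN
  M_B = -w₀L²/20 = -6·10²/20 = -30 kN·m
Load 2 — uniform load w=13 kN/m over full span:
  R_A = wL/2 = 13·10/2 = 65 kN
  M_A = wL²/12 = 13·10²/12 = 325/3 kN·m
  R_B = wL/2 = 13·10/2 = 65 kN
  M_B = -wL²/12 = -13·10²/12 = -325/3 kN·m
Load 3 — point force P=19 kN at a=15/2 m (b=L-a=5/2):
  R_A = Pb²(3a+b)/L³ = 19·(5/2)²·(3·(15/2)+(5/2))/10³ = 95/32 kN
  M_A = Pab²/L² = 19·(15/2)·(5/2)²/10² = 285/32 kN·m
  R_B = Pa²(a+3b)/L³ = 19·(15/2)²·((15/2)+3·(5/2))/10³ = 513/32 kN
  M_B = -Pa²b/L² = -19·(15/2)²·(5/2)/10² = -855/32 kN·m
Superposition: R_A = 2463/32 kN, M_A = 13175/96 kN·m, R_B = 3265/32 kN, M_B = -15845/96 kN·m

R_A = 2463/32 kN, M_A = 13175/96 kN·m, R_B = 3265/32 kN, M_B = -15845/96 kN·m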